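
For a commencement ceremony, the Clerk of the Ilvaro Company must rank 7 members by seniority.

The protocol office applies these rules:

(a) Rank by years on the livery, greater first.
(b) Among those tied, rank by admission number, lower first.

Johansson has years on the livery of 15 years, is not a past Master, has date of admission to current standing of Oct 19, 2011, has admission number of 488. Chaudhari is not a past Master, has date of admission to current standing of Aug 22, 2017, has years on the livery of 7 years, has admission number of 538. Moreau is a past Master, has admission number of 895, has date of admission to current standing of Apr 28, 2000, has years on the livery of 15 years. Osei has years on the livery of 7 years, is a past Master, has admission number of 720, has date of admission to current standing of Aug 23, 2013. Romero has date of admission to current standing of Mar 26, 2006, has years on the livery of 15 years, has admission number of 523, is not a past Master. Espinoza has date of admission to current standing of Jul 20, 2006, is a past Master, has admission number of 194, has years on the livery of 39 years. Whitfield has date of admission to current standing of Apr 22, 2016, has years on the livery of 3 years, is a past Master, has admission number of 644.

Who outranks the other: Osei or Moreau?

Moreau

By years on the livery (higher first): Espinoza (39 years); then Johansson, Romero and Moreau (each 15 years); then Chaudhari and Osei (both 7 years); then Whitfield (3 years).
Among Johansson, Romero and Moreau, by admission number (lower first): Johansson (488) before Romero (523) before Moreau (895).
Among Chaudhari and Osei, by admission number (lower first): Chaudhari (538) before Osei (720).
So Moreau takes precedence.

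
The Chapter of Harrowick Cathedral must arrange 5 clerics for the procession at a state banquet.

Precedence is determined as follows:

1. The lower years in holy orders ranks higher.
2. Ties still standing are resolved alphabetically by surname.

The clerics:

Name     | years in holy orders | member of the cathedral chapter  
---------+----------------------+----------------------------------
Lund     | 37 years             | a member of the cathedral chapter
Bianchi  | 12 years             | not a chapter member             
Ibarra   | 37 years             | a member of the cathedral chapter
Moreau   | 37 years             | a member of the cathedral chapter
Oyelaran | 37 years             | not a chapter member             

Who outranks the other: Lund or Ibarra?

Ibarra

By years in holy orders (lower first): Bianchi (12 years); then Ibarra, Lund, Moreau and Oyelaran (each 37 years).
Among Ibarra, Lund, Moreau and Oyelaran, alphabetically by surname: Ibarra before Lund before Moreau before Oyelaran.
So Ibarra takes precedence.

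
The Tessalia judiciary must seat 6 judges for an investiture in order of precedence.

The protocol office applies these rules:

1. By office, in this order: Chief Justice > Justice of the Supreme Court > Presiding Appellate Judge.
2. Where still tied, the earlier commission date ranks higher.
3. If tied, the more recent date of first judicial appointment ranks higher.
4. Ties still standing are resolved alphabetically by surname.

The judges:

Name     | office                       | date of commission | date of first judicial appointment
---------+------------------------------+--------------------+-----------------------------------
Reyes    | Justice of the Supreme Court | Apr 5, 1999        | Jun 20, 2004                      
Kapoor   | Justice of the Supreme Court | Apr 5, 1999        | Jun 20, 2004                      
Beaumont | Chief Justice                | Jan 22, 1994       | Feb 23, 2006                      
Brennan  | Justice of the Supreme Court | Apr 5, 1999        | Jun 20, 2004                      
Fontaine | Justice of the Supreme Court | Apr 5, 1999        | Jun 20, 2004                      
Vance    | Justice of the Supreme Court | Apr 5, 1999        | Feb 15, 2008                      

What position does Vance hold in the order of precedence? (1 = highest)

By office: Beaumont (Chief Justice); then Vance, Brennan, Fontaine, Kapoor and Reyes (Justice of the Supreme Court).
Vance, Brennan, Fontaine, Kapoor and Reyes all have date of commission Apr 5, 1999, so the next rule applies.
Among Vance, Brennan, Fontaine, Kapoor and Reyes, by date of first judicial appointment (later first): Vance (Feb 15, 2008) before Brennan, Fontaine, Kapoor and Reyes (Jun 20, 2004).
Among Brennan, Fontaine, Kapoor and Reyes, alphabetically by surname: Brennan before Fontaine before Kapoor before Reyes.
Order: Beaumont, Vance, Brennan, Fontaine, Kapoor, Reyes. So position 2.

2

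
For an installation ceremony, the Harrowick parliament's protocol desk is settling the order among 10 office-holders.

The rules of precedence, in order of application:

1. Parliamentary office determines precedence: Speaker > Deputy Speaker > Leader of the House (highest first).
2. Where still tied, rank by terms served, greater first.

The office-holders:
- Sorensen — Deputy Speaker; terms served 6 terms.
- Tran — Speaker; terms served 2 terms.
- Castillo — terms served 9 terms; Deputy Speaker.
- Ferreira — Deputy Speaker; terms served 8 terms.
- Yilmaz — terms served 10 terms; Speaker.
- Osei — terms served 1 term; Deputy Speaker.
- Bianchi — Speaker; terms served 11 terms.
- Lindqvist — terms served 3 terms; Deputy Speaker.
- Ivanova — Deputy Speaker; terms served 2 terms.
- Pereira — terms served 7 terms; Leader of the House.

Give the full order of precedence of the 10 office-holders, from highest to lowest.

By parliamentary office: Bianchi, Yilmaz and Tran (Speaker); then Castillo, Ferreira, Sorensen, Lindqvist, Ivanova and Osei (Deputy Speaker); then Pereira (Leader of the House).
Among Bianchi, Yilmaz and Tran, by terms served (higher first): Bianchi (11 terms) before Yilmaz (10 terms) before Tran (2 terms).
Among Castillo, Ferreira, Sorensen, Lindqvist, Ivanova and Osei, by terms served (higher first): Castillo (9 terms) before Ferreira (8 terms) before Sorensen (6 terms) before Lindqvist (3 terms) before Ivanova (2 terms) before Osei (1 term).
Full order: Bianchi, Yilmaz, Tran, Castillo, Ferreira, Sorensen, Lindqvist, Ivanova, Osei, Pereira.

Bianchi, Yilmaz, Tran, Castillo, Ferreira, Sorensen, Lindqvist, Ivanova, Osei, Pereira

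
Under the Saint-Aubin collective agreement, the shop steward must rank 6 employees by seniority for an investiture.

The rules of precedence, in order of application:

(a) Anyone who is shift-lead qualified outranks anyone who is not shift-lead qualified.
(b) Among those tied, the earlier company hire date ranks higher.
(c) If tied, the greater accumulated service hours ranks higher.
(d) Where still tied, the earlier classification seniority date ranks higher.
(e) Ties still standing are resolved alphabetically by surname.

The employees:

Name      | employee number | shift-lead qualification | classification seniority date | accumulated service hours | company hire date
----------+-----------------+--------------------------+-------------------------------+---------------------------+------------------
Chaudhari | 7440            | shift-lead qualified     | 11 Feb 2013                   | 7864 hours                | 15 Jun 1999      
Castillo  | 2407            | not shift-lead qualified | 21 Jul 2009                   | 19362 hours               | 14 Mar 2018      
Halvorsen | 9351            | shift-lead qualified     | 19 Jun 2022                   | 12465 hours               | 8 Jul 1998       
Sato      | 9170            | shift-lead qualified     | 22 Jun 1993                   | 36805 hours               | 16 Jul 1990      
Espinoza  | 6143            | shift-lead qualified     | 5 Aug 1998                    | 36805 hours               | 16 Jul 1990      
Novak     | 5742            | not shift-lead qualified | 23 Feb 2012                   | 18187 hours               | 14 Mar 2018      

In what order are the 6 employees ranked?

By the first rule: Sato, Espinoza, Halvorsen and Chaudhari (each shift-lead qualified); then Castillo and Novak (both not shift-lead qualified).
Among Sato, Espinoza, Halvorsen and Chaudhari, by company hire date (earlier first): Sato and Espinoza (16 Jul 1990) before Halvorsen (8 Jul 1998) before Chaudhari (15 Jun 1999).
Sato and Espinoza both have accumulated service hours 36805 hours, so the next rule applies.
Among Sato and Espinoza, by classification seniority date (earlier first): Sato (22 Jun 1993) before Espinoza (5 Aug 1998).
Castillo and Novak both have company hire date 14 Mar 2018, so the next rule applies.
Among Castillo and Novak, by accumulated service hours (higher first): Castillo (19362 hours) before Novak (18187 hours).
Full order: Sato, Espinoza, Halvorsen, Chaudhari, Castillo, Novak.

Sato, Espinoza, Halvorsen, Chaudhari, Castillo, Novak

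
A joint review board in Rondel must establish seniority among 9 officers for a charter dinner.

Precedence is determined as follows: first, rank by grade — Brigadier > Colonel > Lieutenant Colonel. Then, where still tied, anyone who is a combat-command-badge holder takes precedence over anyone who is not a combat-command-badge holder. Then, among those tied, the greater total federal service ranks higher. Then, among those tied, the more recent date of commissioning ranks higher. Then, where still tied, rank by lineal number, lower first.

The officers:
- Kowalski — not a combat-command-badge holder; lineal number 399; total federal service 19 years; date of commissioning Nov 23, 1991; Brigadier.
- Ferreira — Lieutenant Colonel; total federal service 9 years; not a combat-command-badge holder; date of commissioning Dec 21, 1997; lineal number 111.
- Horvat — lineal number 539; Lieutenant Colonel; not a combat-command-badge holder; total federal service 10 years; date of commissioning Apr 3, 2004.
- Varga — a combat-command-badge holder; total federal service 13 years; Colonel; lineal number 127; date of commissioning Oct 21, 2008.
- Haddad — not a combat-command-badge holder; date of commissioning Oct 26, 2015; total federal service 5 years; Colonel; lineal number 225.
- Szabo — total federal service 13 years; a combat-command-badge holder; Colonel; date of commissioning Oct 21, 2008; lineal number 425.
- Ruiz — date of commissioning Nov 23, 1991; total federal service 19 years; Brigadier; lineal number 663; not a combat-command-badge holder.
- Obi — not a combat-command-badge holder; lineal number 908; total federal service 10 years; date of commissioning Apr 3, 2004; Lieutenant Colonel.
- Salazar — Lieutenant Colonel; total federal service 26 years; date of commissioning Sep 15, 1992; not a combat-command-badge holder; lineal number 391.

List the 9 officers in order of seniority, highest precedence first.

By grade: Kowalski and Ruiz (Brigadier); then Varga, Szabo and Haddad (Colonel); then Salazar, Horvat, Obi and Ferreira (Lieutenant Colonel).
Kowalski and Ruiz are each not a combat-command-badge holder, so the next rule applies.
Kowalski and Ruiz both have total federal service 19 years, so the next rule applies.
Kowalski and Ruiz both have date of commissioning Nov 23, 1991, so the next rule applies.
Among Kowalski and Ruiz, by lineal number (lower first): Kowalski (399) before Ruiz (663).
Among Varga, Szabo and Haddad, a combat-command-badge holder before not a combat-command-badge holder: Varga and Szabo (a combat-command-badge holder) before Haddad (not a combat-command-badge holder).
Varga and Szabo both have total federal service 13 years, so the next rule applies.
Varga and Szabo both have date of commissioning Oct 21, 2008, so the next rule applies.
Among Varga and Szabo, by lineal number (lower first): Varga (127) before Szabo (425).
Salazar, Horvat, Obi and Ferreira are each not a combat-command-badge holder, so the next rule applies.
Among Salazar, Horvat, Obi and Ferreira, by total federal service (higher first): Salazar (26 years) before Horvat and Obi (10 years) before Ferreira (9 years).
Horvat and Obi both have date of commissioning Apr 3, 2004, so the next rule applies.
Among Horvat and Obi, by lineal number (lower first): Horvat (539) before Obi (908).
Full order: Kowalski, Ruiz, Varga, Szabo, Haddad, Salazar, Horvat, Obi, Ferreira.

Kowalski, Ruiz, Varga, Szabo, Haddad, Salazar, Horvat, Obi, Ferreira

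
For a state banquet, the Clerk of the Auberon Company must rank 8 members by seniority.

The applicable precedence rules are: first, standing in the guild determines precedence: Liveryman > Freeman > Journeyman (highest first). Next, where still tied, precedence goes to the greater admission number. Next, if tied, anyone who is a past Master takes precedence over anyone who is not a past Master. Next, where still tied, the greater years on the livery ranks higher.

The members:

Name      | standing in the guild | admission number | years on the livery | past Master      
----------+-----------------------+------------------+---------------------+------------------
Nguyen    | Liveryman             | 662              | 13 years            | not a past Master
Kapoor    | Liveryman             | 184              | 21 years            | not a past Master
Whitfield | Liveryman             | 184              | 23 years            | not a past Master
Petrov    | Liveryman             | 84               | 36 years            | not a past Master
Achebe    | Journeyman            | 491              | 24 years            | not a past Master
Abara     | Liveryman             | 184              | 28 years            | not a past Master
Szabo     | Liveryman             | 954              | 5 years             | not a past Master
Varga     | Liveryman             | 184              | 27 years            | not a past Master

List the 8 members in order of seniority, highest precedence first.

Szabo, Nguyen, Abara, Varga, Whitfield, Kapoor, Petrov, Achebe

By standing in the guild: Szabo, Nguyen, Abara, Varga, Whitfield, Kapoor and Petrov (Liveryman); then Achebe (Journeyman).
Among Szabo, Nguyen, Abara, Varga, Whitfield, Kapoor and Petrov, by admission number (higher first): Szabo (954) before Nguyen (662) before Abara, Varga, Whitfield and Kapoor (184) before Petrov (84).
Abara, Varga, Whitfield and Kapoor are each not a past Master, so the next rule applies.
Among Abara, Varga, Whitfield and Kapoor, by years on the livery (higher first): Abara (28 years) before Varga (27 years) before Whitfield (23 years) before Kapoor (21 years).
Full order: Szabo, Nguyen, Abara, Varga, Whitfield, Kapoor, Petrov, Achebe.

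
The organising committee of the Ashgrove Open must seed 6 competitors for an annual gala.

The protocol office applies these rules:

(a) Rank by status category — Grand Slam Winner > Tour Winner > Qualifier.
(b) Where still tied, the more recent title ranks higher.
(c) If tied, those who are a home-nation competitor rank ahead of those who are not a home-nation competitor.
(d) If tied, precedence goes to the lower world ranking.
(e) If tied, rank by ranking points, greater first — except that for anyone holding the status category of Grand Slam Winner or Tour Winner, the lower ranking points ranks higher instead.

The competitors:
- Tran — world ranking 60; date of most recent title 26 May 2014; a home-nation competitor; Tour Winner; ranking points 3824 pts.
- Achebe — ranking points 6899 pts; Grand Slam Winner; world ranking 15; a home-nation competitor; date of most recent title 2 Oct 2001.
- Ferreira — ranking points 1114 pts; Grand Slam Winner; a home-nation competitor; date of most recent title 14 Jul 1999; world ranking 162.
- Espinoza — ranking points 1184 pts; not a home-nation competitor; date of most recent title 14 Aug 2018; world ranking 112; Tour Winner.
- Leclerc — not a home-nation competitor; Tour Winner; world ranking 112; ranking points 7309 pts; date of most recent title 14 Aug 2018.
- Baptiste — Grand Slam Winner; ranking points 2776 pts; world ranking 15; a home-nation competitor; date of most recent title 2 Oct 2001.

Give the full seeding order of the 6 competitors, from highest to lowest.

Baptiste, Achebe, Ferreira, Espinoza, Leclerc, Tran

By status category: Baptiste, Achebe and Ferreira (Grand Slam Winner); then Espinoza, Leclerc and Tran (Tour Winner).
Among Baptiste, Achebe and Ferreira, by date of most recent title (later first): Baptiste and Achebe (2 Oct 2001) before Ferreira (14 Jul 1999).
Baptiste and Achebe are each a home-nation competitor, so the next rule applies.
Baptiste and Achebe both have world ranking 15, so the next rule applies.
Among Baptiste and Achebe, by ranking points (lower first) (reversed rule for this group): Baptiste (2776 pts) before Achebe (6899 pts).
Among Espinoza, Leclerc and Tran, by date of most recent title (later first): Espinoza and Leclerc (14 Aug 2018) before Tran (26 May 2014).
Espinoza and Leclerc are each not a home-nation competitor, so the next rule applies.
Espinoza and Leclerc both have world ranking 112, so the next rule applies.
Among Espinoza and Leclerc, by ranking points (lower first) (reversed rule for this group): Espinoza (1184 pts) before Leclerc (7309 pts).
Full order: Baptiste, Achebe, Ferreira, Espinoza, Leclerc, Tran.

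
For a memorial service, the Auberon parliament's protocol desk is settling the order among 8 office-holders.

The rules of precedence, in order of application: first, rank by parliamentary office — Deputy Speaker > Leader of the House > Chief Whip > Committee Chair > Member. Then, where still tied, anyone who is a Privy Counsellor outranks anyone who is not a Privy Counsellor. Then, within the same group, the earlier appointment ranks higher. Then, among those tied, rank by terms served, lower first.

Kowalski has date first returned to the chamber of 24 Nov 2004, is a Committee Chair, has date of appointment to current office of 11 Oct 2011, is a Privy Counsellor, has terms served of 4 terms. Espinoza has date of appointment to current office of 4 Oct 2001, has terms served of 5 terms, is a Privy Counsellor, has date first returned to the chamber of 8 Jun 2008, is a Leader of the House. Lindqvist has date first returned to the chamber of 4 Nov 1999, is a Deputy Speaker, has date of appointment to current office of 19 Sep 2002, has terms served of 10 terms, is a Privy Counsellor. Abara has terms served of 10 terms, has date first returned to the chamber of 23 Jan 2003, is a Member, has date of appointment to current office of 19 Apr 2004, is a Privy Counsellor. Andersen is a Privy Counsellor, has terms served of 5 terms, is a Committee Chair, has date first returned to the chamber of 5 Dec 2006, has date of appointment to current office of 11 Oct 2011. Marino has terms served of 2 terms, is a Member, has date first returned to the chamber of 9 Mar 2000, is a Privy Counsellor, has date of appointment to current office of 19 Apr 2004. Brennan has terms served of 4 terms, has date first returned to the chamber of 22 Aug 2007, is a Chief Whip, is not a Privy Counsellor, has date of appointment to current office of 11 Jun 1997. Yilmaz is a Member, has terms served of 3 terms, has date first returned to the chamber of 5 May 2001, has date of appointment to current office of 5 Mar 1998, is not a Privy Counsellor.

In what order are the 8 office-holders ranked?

Lindqvist, Espinoza, Brennan, Kowalski, Andersen, Marino, Abara, Yilmaz

By parliamentary office: Lindqvist (Deputy Speaker); then Espinoza (Leader of the House); then Brennan (Chief Whip); then Kowalski and Andersen (Committee Chair); then Marino, Abara and Yilmaz (Member).
Kowalski and Andersen are each a Privy Counsellor, so the next rule applies.
Kowalski and Andersen both have date of appointment to current office 11 Oct 2011, so the next rule applies.
Among Kowalski and Andersen, by terms served (lower first): Kowalski (4 terms) before Andersen (5 terms).
Among Marino, Abara and Yilmaz, a Privy Counsellor before not a Privy Counsellor: Marino and Abara (a Privy Counsellor) before Yilmaz (not a Privy Counsellor).
Marino and Abara both have date of appointment to current office 19 Apr 2004, so the next rule applies.
Among Marino and Abara, by terms served (lower first): Marino (2 terms) before Abara (10 terms).
Full order: Lindqvist, Espinoza, Brennan, Kowalski, Andersen, Marino, Abara, Yilmaz.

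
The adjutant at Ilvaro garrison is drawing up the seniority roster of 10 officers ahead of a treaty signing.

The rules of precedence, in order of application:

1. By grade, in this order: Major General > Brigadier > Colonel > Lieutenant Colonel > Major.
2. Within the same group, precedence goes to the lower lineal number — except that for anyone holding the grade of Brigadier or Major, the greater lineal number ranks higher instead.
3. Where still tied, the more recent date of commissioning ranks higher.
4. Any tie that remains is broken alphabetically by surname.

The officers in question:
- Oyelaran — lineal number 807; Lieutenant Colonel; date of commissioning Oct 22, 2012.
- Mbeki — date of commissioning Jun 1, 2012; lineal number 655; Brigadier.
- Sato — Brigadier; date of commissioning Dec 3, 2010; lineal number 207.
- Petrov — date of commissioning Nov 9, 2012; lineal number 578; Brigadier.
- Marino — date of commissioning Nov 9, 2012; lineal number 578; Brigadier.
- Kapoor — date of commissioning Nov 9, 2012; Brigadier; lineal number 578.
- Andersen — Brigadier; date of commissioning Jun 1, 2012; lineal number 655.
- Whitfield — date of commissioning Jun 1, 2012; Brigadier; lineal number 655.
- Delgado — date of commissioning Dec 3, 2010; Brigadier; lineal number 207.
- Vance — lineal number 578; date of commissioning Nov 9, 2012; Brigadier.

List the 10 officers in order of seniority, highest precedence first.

Andersen, Mbeki, Whitfield, Kapoor, Marino, Petrov, Vance, Delgado, Sato, Oyelaran

By grade: Andersen, Mbeki, Whitfield, Kapoor, Marino, Petrov, Vance, Delgado and Sato (Brigadier); then Oyelaran (Lieutenant Colonel).
Among Andersen, Mbeki, Whitfield, Kapoor, Marino, Petrov, Vance, Delgado and Sato, by lineal number (higher first) (reversed rule for this group): Andersen, Mbeki and Whitfield (655) before Kapoor, Marino, Petrov and Vance (578) before Delgado and Sato (207).
Andersen, Mbeki and Whitfield all have date of commissioning Jun 1, 2012, so the next rule applies.
Among Andersen, Mbeki and Whitfield, alphabetically by surname: Andersen before Mbeki before Whitfield.
Kapoor, Marino, Petrov and Vance all have date of commissioning Nov 9, 2012, so the next rule applies.
Among Kapoor, Marino, Petrov and Vance, alphabetically by surname: Kapoor before Marino before Petrov before Vance.
Delgado and Sato both have date of commissioning Dec 3, 2010, so the next rule applies.
Among Delgado and Sato, alphabetically by surname: Delgado before Sato.
Full order: Andersen, Mbeki, Whitfield, Kapoor, Marino, Petrov, Vance, Delgado, Sato, Oyelaran.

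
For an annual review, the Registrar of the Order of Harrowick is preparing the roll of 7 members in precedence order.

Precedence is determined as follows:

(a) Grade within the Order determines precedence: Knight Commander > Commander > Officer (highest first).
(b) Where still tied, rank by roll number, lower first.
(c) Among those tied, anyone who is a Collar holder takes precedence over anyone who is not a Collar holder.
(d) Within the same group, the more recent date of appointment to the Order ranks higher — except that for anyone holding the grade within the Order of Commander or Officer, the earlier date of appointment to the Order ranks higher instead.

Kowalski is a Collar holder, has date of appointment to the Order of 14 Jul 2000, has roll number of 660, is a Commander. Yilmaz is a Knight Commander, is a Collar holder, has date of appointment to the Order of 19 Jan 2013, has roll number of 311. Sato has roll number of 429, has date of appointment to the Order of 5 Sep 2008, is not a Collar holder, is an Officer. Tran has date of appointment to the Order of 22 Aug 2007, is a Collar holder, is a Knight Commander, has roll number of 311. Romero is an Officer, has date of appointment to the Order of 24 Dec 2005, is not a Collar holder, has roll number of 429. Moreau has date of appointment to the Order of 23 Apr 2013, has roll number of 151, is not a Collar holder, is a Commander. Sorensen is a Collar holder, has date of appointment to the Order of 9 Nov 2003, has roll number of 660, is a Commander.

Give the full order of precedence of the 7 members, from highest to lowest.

By grade within the Order: Yilmaz and Tran (Knight Commander); then Moreau, Kowalski and Sorensen (Commander); then Romero and Sato (Officer).
Yilmaz and Tran both have roll number 311, so the next rule applies.
Yilmaz and Tran are each a Collar holder, so the next rule applies.
Among Yilmaz and Tran, by date of appointment to the Order (later first): Yilmaz (19 Jan 2013) before Tran (22 Aug 2007).
Among Moreau, Kowalski and Sorensen, by roll number (lower first): Moreau (151) before Kowalski and Sorensen (660).
Kowalski and Sorensen are each a Collar holder, so the next rule applies.
Among Kowalski and Sorensen, by date of appointment to the Order (earlier first) (reversed rule for this group): Kowalski (14 Jul 2000) before Sorensen (9 Nov 2003).
Romero and Sato both have roll number 429, so the next rule applies.
Romero and Sato are each not a Collar holder, so the next rule applies.
Among Romero and Sato, by date of appointment to the Order (earlier first) (reversed rule for this group): Romero (24 Dec 2005) before Sato (5 Sep 2008).
Full order: Yilmaz, Tran, Moreau, Kowalski, Sorensen, Romero, Sato.

Yilmaz, Tran, Moreau, Kowalski, Sorensen, Romero, Sato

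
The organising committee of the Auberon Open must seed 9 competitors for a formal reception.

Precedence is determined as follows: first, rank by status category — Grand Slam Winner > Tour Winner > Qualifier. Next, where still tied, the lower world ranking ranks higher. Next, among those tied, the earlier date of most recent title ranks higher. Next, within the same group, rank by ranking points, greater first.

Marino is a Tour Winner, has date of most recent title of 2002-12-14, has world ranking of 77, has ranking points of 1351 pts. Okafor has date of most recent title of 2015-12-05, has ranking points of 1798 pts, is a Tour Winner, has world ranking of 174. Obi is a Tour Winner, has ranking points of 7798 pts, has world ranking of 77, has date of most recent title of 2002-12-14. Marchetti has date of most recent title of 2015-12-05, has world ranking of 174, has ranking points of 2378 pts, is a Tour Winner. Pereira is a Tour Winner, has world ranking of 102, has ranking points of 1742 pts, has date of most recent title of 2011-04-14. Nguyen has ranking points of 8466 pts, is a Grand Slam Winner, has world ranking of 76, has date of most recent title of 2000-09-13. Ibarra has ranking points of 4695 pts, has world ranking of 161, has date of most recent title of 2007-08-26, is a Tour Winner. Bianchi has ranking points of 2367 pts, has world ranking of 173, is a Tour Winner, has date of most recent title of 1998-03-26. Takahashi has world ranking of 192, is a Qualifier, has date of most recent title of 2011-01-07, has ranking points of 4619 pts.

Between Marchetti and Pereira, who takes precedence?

Pereira

By status category: Nguyen (Grand Slam Winner); then Obi, Marino, Pereira, Ibarra, Bianchi, Marchetti and Okafor (Tour Winner); then Takahashi (Qualifier).
Among Obi, Marino, Pereira, Ibarra, Bianchi, Marchetti and Okafor, by world ranking (lower first): Obi and Marino (77) before Pereira (102) before Ibarra (161) before Bianchi (173) before Marchetti and Okafor (174).
Obi and Marino both have date of most recent title 2002-12-14, so the next rule applies.
Among Obi and Marino, by ranking points (higher first): Obi (7798 pts) before Marino (1351 pts).
Marchetti and Okafor both have date of most recent title 2015-12-05, so the next rule applies.
Among Marchetti and Okafor, by ranking points (higher first): Marchetti (2378 pts) before Okafor (1798 pts).
So Pereira takes precedence.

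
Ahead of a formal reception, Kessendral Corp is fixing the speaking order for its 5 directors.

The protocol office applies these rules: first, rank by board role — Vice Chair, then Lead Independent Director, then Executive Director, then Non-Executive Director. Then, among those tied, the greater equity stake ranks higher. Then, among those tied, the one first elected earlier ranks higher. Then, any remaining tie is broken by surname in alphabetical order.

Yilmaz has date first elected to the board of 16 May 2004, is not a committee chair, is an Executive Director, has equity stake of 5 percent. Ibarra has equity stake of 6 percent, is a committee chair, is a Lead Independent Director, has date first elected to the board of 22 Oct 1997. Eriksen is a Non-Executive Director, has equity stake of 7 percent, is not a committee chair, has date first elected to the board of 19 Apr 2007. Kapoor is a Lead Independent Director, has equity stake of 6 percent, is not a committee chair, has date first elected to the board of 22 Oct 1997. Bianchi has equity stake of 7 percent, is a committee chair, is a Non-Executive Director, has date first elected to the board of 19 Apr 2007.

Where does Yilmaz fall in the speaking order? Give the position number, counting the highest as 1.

3

By board role: Ibarra and Kapoor (Lead Independent Director); then Yilmaz (Executive Director); then Bianchi and Eriksen (Non-Executive Director).
Ibarra and Kapoor both have equity stake 6 percent, so the next rule applies.
Ibarra and Kapoor both have date first elected to the board 22 Oct 1997, so the next rule applies.
Among Ibarra and Kapoor, alphabetically by surname: Ibarra before Kapoor.
Bianchi and Eriksen both have equity stake 7 percent, so the next rule applies.
Bianchi and Eriksen both have date first elected to the board 19 Apr 2007, so the next rule applies.
Among Bianchi and Eriksen, alphabetically by surname: Bianchi before Eriksen.
Order: Ibarra, Kapoor, Yilmaz, Bianchi, Eriksen. So position 3.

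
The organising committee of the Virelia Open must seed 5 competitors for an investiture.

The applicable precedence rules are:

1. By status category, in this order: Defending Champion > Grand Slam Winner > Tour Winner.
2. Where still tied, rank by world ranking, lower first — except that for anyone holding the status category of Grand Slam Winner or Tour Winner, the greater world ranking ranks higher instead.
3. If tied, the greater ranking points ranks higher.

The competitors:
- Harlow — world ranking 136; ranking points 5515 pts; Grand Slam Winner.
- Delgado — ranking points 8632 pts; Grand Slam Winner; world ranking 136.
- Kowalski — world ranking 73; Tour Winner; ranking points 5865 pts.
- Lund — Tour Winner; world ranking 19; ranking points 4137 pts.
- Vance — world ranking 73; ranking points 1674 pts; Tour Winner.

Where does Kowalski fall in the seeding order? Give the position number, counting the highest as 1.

By status category: Delgado and Harlow (Grand Slam Winner); then Kowalski, Vance and Lund (Tour Winner).
Delgado and Harlow both have world ranking 136, so the next rule applies.
Among Delgado and Harlow, by ranking points (higher first): Delgado (8632 pts) before Harlow (5515 pts).
Among Kowalski, Vance and Lund, by world ranking (higher first) (reversed rule for this group): Kowalski and Vance (73) before Lund (19).
Among Kowalski and Vance, by ranking points (higher first): Kowalski (5865 pts) before Vance (1674 pts).
Order: Delgado, Harlow, Kowalski, Vance, Lund. So position 3.

3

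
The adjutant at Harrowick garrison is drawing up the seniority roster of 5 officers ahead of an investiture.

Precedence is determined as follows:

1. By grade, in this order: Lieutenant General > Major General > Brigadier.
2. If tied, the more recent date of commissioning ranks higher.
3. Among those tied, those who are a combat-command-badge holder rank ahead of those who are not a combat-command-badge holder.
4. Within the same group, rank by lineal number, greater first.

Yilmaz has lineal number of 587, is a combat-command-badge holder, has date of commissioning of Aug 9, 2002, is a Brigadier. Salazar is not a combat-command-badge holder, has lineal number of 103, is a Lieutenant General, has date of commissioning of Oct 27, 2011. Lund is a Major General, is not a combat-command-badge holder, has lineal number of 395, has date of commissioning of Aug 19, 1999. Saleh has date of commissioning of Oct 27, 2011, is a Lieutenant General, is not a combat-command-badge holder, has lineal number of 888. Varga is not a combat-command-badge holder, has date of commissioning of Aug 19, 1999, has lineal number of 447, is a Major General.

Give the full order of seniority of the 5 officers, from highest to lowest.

Saleh, Salazar, Varga, Lund, Yilmaz

By grade: Saleh and Salazar (Lieutenant General); then Varga and Lund (Major General); then Yilmaz (Brigadier).
Saleh and Salazar both have date of commissioning Oct 27, 2011, so the next rule applies.
Saleh and Salazar are each not a combat-command-badge holder, so the next rule applies.
Among Saleh and Salazar, by lineal number (higher first): Saleh (888) before Salazar (103).
Varga and Lund both have date of commissioning Aug 19, 1999, so the next rule applies.
Varga and Lund are each not a combat-command-badge holder, so the next rule applies.
Among Varga and Lund, by lineal number (higher first): Varga (447) before Lund (395).
Full order: Saleh, Salazar, Varga, Lund, Yilmaz.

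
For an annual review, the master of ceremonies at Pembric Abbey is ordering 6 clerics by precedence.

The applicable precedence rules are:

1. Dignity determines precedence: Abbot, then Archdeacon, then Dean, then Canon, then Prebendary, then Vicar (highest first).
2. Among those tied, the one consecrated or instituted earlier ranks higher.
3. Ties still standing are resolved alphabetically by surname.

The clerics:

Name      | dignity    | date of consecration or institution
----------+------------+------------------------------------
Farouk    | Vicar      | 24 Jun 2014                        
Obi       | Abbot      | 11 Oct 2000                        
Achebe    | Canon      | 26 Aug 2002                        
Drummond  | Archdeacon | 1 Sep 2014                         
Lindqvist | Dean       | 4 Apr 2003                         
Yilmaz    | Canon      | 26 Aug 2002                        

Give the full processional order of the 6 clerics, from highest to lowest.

By dignity: Obi (Abbot); then Drummond (Archdeacon); then Lindqvist (Dean); then Achebe and Yilmaz (Canon); then Farouk (Vicar).
Achebe and Yilmaz both have date of consecration or institution 26 Aug 2002, so the next rule applies.
Among Achebe and Yilmaz, alphabetically by surname: Achebe before Yilmaz.
Full order: Obi, Drummond, Lindqvist, Achebe, Yilmaz, Farouk.

Obi, Drummond, Lindqvist, Achebe, Yilmaz, Farouk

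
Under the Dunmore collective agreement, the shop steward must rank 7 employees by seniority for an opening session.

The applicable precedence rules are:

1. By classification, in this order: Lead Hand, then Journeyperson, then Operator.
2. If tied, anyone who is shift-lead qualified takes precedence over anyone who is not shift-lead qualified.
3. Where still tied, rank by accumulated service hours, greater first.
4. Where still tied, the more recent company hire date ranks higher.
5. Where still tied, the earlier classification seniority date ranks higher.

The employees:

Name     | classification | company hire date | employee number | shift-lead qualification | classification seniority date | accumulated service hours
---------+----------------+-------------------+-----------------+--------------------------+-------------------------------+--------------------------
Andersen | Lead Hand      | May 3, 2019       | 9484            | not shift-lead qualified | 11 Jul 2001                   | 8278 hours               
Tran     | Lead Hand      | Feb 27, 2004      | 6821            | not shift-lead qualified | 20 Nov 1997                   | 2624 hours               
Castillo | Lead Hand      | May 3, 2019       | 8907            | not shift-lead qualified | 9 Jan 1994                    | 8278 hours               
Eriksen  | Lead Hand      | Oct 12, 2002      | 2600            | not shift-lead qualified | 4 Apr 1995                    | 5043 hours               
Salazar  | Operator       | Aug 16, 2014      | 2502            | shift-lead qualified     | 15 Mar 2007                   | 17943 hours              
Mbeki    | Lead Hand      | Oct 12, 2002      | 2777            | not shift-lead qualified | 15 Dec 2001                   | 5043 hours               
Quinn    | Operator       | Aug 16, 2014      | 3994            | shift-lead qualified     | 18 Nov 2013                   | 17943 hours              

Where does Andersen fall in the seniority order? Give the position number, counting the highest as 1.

2

By classification: Castillo, Andersen, Eriksen, Mbeki and Tran (Lead Hand); then Salazar and Quinn (Operator).
Castillo, Andersen, Eriksen, Mbeki and Tran are each not shift-lead qualified, so the next rule applies.
Among Castillo, Andersen, Eriksen, Mbeki and Tran, by accumulated service hours (higher first): Castillo and Andersen (8278 hours) before Eriksen and Mbeki (5043 hours) before Tran (2624 hours).
Castillo and Andersen both have company hire date May 3, 2019, so the next rule applies.
Among Castillo and Andersen, by classification seniority date (earlier first): Castillo (9 Jan 1994) before Andersen (11 Jul 2001).
Eriksen and Mbeki both have company hire date Oct 12, 2002, so the next rule applies.
Among Eriksen and Mbeki, by classification seniority date (earlier first): Eriksen (4 Apr 1995) before Mbeki (15 Dec 2001).
Salazar and Quinn are each shift-lead qualified, so the next rule applies.
Salazar and Quinn both have accumulated service hours 17943 hours, so the next rule applies.
Salazar and Quinn both have company hire date Aug 16, 2014, so the next rule applies.
Among Salazar and Quinn, by classification seniority date (earlier first): Salazar (15 Mar 2007) before Quinn (18 Nov 2013).
Order: Castillo, Andersen, Eriksen, Mbeki, Tran, Salazar, Quinn. So position 2.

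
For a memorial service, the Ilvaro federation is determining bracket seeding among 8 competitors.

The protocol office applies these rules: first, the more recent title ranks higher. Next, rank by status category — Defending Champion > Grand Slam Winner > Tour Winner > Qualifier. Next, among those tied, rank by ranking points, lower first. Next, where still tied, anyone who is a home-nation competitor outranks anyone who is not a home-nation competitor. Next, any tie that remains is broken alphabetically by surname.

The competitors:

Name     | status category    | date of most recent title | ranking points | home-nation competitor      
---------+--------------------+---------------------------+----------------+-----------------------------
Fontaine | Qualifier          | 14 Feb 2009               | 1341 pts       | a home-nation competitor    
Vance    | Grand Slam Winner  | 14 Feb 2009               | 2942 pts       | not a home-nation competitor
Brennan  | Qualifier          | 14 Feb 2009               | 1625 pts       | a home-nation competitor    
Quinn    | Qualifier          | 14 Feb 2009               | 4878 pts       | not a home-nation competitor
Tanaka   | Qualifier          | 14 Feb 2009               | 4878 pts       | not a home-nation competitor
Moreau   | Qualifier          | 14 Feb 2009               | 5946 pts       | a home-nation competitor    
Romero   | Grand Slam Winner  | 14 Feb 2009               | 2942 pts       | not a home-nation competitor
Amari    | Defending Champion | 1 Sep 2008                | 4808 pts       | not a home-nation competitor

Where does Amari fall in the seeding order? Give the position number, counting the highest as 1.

8

By date of most recent title (later first): Romero, Vance, Fontaine, Brennan, Quinn, Tanaka and Moreau (each 14 Feb 2009); then Amari (1 Sep 2008).
Among Romero, Vance, Fontaine, Brennan, Quinn, Tanaka and Moreau, by status category: Romero and Vance (Grand Slam Winner) before Fontaine, Brennan, Quinn, Tanaka and Moreau (Qualifier).
Romero and Vance both have ranking points 2942 pts, so the next rule applies.
Romero and Vance are each not a home-nation competitor, so the next rule applies.
Among Romero and Vance, alphabetically by surname: Romero before Vance.
Among Fontaine, Brennan, Quinn, Tanaka and Moreau, by ranking points (lower first): Fontaine (1341 pts) before Brennan (1625 pts) before Quinn and Tanaka (4878 pts) before Moreau (5946 pts).
Quinn and Tanaka are each not a home-nation competitor, so the next rule applies.
Among Quinn and Tanaka, alphabetically by surname: Quinn before Tanaka.
Order: Romero, Vance, Fontaine, Brennan, Quinn, Tanaka, Moreau, Amari. So position 8.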